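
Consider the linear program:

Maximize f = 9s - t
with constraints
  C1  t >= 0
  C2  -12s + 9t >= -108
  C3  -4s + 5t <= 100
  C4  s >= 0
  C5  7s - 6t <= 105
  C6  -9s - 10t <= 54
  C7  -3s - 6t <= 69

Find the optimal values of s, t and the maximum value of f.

Feasible corners and f = 9s - t:
  (9, 0) → f = 81
  (0, 0) → f = 0
  (60, 68) → f = 472
  (0, 20) → f = -20

s = 60, t = 68, maximum f = 472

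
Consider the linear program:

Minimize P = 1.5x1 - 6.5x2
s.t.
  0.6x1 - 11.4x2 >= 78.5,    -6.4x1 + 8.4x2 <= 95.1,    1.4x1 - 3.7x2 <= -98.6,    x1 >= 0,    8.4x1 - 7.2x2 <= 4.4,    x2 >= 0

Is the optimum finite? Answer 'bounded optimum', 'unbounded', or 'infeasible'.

The boundaries 8.4x1 - 7.2x2 = 4.4 and x2 = 0 meet at (11/21, 0), but that point violates 0.6x1 - 11.4x2 ≥ 78.5. Every candidate vertex is excluded by some other constraint, so the feasible region is empty.

infeasible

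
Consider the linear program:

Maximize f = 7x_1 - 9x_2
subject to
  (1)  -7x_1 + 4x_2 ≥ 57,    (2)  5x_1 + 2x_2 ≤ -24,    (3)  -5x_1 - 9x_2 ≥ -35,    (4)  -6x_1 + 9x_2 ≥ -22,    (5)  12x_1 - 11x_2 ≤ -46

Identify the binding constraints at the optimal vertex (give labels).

Vertices and f = 7x_1 - 9x_2:
  (-105/17, 117/34) → f = -2523/34
  (-443/29, -362/29) → f = 157/29
  (-286/35, 59/7) → f = -4657/35
  (-328/21, -90/7) → f = 134/21
The feasible region is unbounded (it extends along (-3, -2), (-9, 5)), but f strictly decreases along every unbounded feasible direction, so there is no improving ray and the maximum is attained at a vertex.

The maximum is at (-328/21, -90/7). Substituting into each constraint, equality holds for (4) and (5); the remaining constraints have slack.

(4) and (5)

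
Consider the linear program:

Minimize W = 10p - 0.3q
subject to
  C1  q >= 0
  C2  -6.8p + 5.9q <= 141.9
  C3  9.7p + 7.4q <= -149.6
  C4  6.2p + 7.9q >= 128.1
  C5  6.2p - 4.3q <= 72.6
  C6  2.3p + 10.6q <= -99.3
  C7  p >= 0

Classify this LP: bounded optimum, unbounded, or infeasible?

infeasible

The boundaries 2.3p + 10.6q = -99.3 and p = 0 meet at (0, -993/106), but that point violates q ≥ 0. Every candidate vertex is excluded by some other constraint, so the feasible region is empty.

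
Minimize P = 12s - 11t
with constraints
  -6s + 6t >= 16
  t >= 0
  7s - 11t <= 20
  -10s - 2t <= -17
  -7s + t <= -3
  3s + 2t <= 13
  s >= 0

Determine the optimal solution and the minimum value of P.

s = 19/17, t = 82/17, minimum P = -674/17

The binding constraints are -7s + t = -3 and 3s + 2t = 13.
Solving simultaneously gives s = 19/17, t = 82/17.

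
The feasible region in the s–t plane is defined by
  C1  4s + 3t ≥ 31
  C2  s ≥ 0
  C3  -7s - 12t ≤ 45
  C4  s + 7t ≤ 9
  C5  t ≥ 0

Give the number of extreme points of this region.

3

The feasible vertices (each the meet of two boundaries and inside every other half-plane) are:
  (38/5, 1/5)
  (31/4, 0)
  (9, 0)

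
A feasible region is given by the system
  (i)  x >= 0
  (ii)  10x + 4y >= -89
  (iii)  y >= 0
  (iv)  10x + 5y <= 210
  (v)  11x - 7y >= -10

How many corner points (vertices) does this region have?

4

Pairwise boundary intersections that survive every other constraint:
  (0, 0)
  (0, 10/7)
  (21, 0)
  (284/25, 482/25)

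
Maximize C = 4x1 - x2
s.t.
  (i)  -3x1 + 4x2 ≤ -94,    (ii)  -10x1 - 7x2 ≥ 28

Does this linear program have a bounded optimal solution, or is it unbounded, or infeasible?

unbounded

From the feasible point (546/61, -1024/61), moving in the direction (7, -10) keeps every constraint satisfied while C increases without bound.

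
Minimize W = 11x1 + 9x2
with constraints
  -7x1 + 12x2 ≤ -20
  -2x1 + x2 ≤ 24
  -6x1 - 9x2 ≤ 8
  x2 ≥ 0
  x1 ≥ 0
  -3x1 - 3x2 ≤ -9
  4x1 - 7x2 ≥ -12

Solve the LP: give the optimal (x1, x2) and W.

Extreme points and W = 11x1 + 9x2:
  (56/19, 1/19) → W = 625/19
  (284, 164) → W = 4600
  (3, 0) → W = 33
The feasible region is unbounded (it extends along (7, 4), (1, 0)), but W strictly increases along every unbounded feasible direction, so there is no improving ray and the minimum is attained at a vertex.

The binding constraints are -7x1 + 12x2 = -20 and -3x1 - 3x2 = -9.
Solving simultaneously gives x1 = 56/19, x2 = 1/19.

x1 = 56/19, x2 = 1/19, minimum W = 625/19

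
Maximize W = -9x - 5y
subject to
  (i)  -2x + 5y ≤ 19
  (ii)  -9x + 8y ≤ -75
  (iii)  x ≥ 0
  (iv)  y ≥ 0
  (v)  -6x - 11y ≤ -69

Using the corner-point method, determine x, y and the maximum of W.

Extreme points and W = -9x - 5y:
  (527/29, 321/29) → W = -6348/29
  (459/49, 57/49) → W = -4416/49
  (23/2, 0) → W = -207/2
The feasible region is unbounded (it extends along (1, 0), (5, 2)), but W strictly decreases along every unbounded feasible direction, so there is no improving ray and the maximum is attained at a vertex.

x = 459/49, y = 57/49, maximum W = -4416/49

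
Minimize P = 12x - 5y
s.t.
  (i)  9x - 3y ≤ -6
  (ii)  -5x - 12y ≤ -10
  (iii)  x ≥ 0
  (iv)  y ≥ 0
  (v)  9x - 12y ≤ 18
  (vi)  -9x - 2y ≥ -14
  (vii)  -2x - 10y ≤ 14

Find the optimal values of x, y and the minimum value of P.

Extreme points and P = 12x - 5y:
  (0, 2) → P = -10
  (2/3, 4) → P = -12
  (0, 7) → P = -35

At the optimal vertex, x = 0 and -9x - 2y = -14.
Solving simultaneously gives x = 0, y = 7.

x = 0, y = 7, minimum P = -35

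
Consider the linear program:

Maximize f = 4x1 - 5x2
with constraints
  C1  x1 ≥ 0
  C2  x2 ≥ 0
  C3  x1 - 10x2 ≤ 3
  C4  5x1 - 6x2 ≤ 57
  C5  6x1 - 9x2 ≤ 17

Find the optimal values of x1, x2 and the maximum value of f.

x1 = 137/3, x2 = 257/9, maximum f = 359/9

Extreme points and f = 4x1 - 5x2:
  (0, 0) → f = 0
  (17/6, 0) → f = 34/3
  (137/3, 257/9) → f = 359/9
The feasible region is unbounded (it extends along (0, 1), (6, 5)), but f strictly decreases along every unbounded feasible direction, so there is no improving ray and the maximum is attained at a vertex.

At the optimal vertex, 5x1 - 6x2 = 57 and 6x1 - 9x2 = 17.
Solving simultaneously gives x1 = 137/3, x2 = 257/9.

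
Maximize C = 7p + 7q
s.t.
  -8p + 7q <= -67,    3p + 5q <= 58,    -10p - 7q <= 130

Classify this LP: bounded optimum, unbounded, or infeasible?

From the feasible point (741/61, 263/61), moving in the direction (5, -3) keeps every constraint satisfied while C increases without bound.

unbounded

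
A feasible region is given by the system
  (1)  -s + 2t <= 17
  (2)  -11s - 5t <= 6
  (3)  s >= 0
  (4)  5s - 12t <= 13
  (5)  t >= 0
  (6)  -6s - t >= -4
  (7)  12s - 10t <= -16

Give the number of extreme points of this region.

Pairwise boundary intersections that survive every other constraint:
  (0, 4)
  (0, 8/5)
  (1/3, 2)

3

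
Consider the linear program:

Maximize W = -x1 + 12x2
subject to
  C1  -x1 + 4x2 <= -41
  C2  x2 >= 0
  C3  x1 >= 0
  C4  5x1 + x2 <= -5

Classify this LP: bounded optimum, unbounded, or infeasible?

The boundaries -x1 + 4x2 = -41 and x2 = 0 meet at (41, 0), but that point violates 5x1 + x2 ≤ -5. Every candidate vertex is excluded by some other constraint, so the feasible region is empty.

infeasible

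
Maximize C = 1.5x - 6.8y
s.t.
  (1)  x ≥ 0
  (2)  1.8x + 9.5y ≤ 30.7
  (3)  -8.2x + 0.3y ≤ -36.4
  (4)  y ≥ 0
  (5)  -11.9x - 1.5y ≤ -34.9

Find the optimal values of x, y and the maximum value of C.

Feasible corners and C = 1.5x - 6.8y:
  (35501/7844, 9311/3922) → C = -733781/78440
  (307/18, 0) → C = 307/12
  (182/41, 0) → C = 273/41

x = 307/18, y = 0, maximum C = 307/12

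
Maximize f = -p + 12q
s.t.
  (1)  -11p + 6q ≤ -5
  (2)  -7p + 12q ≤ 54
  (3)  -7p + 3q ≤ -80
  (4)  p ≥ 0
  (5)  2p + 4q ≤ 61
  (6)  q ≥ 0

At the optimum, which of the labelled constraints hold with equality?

Vertices and f = -p + 12q:
  (503/34, 267/34) → f = 2701/34
  (80/7, 0) → f = -80/7
  (61/2, 0) → f = -61/2

The maximum is at (503/34, 267/34). Substituting into each constraint, equality holds for (3) and (5); the remaining constraints have slack.

(3) and (5)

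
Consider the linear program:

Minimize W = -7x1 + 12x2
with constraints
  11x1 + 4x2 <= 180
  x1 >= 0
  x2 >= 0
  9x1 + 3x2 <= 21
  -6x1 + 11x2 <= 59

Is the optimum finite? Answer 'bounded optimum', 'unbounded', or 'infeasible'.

Extreme points and W = -7x1 + 12x2:
  (0, 0) → W = 0
  (0, 59/11) → W = 708/11
  (7/3, 0) → W = -49/3
  (6/13, 73/13) → W = 834/13
The feasible region has finitely many vertices and no improving ray; the minimum is -49/3 at (7/3, 0).

bounded optimum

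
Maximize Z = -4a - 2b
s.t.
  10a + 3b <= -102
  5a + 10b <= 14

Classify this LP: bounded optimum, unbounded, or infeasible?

From the feasible point (-1062/85, 130/17), moving in the direction (-10, 5) keeps every constraint satisfied while Z increases without bound.

unbounded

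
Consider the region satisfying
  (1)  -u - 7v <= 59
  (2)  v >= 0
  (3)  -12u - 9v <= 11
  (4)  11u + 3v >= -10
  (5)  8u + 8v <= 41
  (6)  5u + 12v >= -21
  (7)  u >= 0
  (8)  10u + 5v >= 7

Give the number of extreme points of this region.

4

Of the 28 pairwise boundary intersections, those satisfying every inequality are:
  (41/8, 0)
  (7/10, 0)
  (0, 41/8)
  (0, 7/5)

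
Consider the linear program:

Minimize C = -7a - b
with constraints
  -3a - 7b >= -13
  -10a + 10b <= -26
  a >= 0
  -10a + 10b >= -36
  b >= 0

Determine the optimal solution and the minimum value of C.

a = 191/50, b = 11/50, minimum C = -674/25

Feasible corners and C = -7a - b:
  (78/25, 13/25) → C = -559/25
  (191/50, 11/50) → C = -674/25
  (13/5, 0) → C = -91/5
  (18/5, 0) → C = -126/5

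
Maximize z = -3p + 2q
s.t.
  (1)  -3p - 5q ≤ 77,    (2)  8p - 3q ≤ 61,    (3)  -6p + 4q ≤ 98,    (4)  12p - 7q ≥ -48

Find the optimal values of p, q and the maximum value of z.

p = 571/20, q = 279/5, maximum z = 519/20

The binding constraints are 8p - 3q = 61 and 12p - 7q = -48.
Solving simultaneously gives p = 571/20, q = 279/5.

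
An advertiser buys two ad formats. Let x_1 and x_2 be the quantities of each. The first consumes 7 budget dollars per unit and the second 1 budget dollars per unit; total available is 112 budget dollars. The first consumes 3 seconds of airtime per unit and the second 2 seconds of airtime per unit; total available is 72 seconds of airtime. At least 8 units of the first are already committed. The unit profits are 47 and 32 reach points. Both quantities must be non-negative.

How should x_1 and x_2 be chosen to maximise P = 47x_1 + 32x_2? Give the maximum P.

x_1 = 8, x_2 = 24, maximum P = 1144

Extreme points and P = 47x_1 + 32x_2:
  (16, 0) → P = 752
  (8, 0) → P = 376
  (152/11, 168/11) → P = 12520/11
  (8, 24) → P = 1144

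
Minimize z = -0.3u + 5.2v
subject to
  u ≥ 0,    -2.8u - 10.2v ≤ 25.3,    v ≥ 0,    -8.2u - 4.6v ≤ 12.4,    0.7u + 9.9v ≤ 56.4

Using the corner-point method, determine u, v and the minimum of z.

Corner points and z = -0.3u + 5.2v:
  (0, 0) → z = 0
  (0, 188/33) → z = 4888/165
  (564/7, 0) → z = -846/35

The optimum lies where v = 0 and 0.7u + 9.9v = 56.4.
Solving simultaneously gives u = 564/7, v = 0.

u = 564/7, v = 0, minimum z = -846/35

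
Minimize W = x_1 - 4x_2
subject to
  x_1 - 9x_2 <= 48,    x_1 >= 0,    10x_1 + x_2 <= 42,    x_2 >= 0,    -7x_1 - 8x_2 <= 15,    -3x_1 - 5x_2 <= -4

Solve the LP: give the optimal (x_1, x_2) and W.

x_1 = 0, x_2 = 42, minimum W = -168

Feasible corners and W = x_1 - 4x_2:
  (0, 42) → W = -168
  (0, 4/5) → W = -16/5
  (21/5, 0) → W = 21/5
  (4/3, 0) → W = 4/3

The binding constraints are x_1 = 0 and 10x_1 + x_2 = 42.
Solving simultaneously gives x_1 = 0, x_2 = 42.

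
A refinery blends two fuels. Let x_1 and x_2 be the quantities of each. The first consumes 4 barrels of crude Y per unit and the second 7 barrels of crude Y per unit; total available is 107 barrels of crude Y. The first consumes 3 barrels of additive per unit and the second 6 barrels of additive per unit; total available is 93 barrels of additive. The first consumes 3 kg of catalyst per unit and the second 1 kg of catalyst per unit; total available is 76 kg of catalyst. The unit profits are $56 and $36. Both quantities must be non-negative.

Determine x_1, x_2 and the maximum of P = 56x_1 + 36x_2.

x_1 = 25, x_2 = 1, maximum P = 1436

Vertices and P = 56x_1 + 36x_2:
  (0, 0) → P = 0
  (0, 107/7) → P = 3852/7
  (76/3, 0) → P = 4256/3
  (25, 1) → P = 1436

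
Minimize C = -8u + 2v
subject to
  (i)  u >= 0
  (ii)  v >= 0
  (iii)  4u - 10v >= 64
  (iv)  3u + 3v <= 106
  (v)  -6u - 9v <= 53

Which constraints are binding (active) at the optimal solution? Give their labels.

Vertices and C = -8u + 2v:
  (16, 0) → C = -128
  (106/3, 0) → C = -848/3
  (626/21, 116/21) → C = -1592/7

The minimum is at (106/3, 0). Substituting into each constraint, equality holds for (ii) and (iv); the remaining constraints have slack.

(ii) and (iv)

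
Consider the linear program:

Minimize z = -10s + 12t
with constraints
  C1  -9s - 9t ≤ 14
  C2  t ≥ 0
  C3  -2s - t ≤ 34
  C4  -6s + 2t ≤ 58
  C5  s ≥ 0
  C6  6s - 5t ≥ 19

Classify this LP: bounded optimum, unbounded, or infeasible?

From the feasible point (19/6, 0), moving in the direction (1, 0) keeps every constraint satisfied while z decreases without bound.

unbounded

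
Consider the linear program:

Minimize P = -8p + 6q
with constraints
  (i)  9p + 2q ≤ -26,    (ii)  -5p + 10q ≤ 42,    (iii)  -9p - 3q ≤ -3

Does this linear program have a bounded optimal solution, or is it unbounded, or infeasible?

The boundaries 9p + 2q = -26 and -5p + 10q = 42 meet at (-86/25, 62/25), but that point violates -9p - 3q ≤ -3. Every candidate vertex is excluded by some other constraint, so the feasible region is empty.

infeasible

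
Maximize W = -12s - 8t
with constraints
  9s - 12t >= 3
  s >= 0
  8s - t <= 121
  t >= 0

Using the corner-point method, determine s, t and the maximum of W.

s = 1/3, t = 0, maximum W = -4

At the optimal vertex, 9s - 12t = 3 and t = 0.
Solving simultaneously gives s = 1/3, t = 0.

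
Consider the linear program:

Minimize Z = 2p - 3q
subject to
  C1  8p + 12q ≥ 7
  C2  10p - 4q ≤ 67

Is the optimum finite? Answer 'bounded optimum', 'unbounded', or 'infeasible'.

unbounded

From the feasible point (104/19, -233/76), moving in the direction (4, 10) keeps every constraint satisfied while Z decreases without bound.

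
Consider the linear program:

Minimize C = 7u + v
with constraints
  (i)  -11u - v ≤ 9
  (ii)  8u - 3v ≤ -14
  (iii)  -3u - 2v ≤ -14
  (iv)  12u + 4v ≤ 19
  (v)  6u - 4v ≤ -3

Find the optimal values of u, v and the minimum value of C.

u = -32/19, v = 181/19, minimum C = -43/19

Extreme points and C = 7u + v:
  (-32/19, 181/19) → C = -43/19
  (-55/32, 317/32) → C = -17/8
  (-3/2, 37/4) → C = -5/4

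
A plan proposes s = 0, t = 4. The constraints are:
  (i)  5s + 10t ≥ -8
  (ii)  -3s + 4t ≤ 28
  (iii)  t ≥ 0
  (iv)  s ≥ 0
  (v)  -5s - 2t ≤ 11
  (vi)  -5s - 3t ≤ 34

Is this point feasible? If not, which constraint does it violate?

(i): 40 ≥ -8 ✓
(ii): 16 ≤ 28 ✓
(iii): 4 ≥ 0 ✓
(iv): 0 ≥ 0 ✓
(v): -8 ≤ 11 ✓
(vi): -12 ≤ 34 ✓

feasible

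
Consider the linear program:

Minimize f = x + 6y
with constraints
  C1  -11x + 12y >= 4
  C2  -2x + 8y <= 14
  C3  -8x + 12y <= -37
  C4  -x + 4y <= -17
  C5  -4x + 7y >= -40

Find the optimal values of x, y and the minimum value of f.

Vertices and f = x + 6y:
  (-41/3, -439/36) → f = -521/6
  (-508/29, -456/29) → f = -3244/29
  (-221/8, -43/2) → f = -1253/8

x = -221/8, y = -43/2, minimum f = -1253/8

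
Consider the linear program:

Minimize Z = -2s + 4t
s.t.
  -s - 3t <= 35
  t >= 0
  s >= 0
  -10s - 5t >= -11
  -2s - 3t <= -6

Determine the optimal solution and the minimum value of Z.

Vertices and Z = -2s + 4t:
  (0, 11/5) → Z = 44/5
  (0, 2) → Z = 8
  (3/20, 19/10) → Z = 73/10

The binding constraints are -10s - 5t = -11 and -2s - 3t = -6.
Solving simultaneously gives s = 3/20, t = 19/10.

s = 3/20, t = 19/10, minimum Z = 73/10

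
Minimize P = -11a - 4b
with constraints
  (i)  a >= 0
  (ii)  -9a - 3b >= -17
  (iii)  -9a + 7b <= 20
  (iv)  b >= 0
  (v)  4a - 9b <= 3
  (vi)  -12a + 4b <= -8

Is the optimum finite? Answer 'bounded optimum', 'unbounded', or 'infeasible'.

Feasible corners and P = -11a - 4b:
  (54/31, 41/93) → P = -1946/93
  (23/18, 11/6) → P = -385/18
  (3/4, 0) → P = -33/4
  (2/3, 0) → P = -22/3
The feasible region has finitely many vertices and no improving ray; the minimum is -385/18 at (23/18, 11/6).

bounded optimum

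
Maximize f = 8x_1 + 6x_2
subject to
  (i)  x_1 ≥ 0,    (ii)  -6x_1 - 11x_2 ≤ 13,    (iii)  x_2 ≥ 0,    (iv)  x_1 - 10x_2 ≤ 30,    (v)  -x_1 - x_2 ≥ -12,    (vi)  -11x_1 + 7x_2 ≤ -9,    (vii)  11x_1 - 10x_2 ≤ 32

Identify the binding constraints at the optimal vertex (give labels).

(v) and (vii)

Vertices and f = 8x_1 + 6x_2:
  (9/11, 0) → f = 72/11
  (32/11, 0) → f = 256/11
  (31/6, 41/6) → f = 247/3
  (152/21, 100/21) → f = 1816/21

The maximum is at (152/21, 100/21). Substituting into each constraint, equality holds for (v) and (vii); the remaining constraints have slack.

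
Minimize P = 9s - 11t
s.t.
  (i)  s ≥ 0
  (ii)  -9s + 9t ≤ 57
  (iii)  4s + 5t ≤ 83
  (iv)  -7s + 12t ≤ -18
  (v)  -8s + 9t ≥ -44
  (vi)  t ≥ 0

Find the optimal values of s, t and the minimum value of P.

s = 18/7, t = 0, minimum P = 162/7

Vertices and P = 9s - 11t:
  (122/11, 164/33) → P = 1490/33
  (18/7, 0) → P = 162/7
  (11/2, 0) → P = 99/2

At the optimal vertex, -7s + 12t = -18 and t = 0.
Solving simultaneously gives s = 18/7, t = 0.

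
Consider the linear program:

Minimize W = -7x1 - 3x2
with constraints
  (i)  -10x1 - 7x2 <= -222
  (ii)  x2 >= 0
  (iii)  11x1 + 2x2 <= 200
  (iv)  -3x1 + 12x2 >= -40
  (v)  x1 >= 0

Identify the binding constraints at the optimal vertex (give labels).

Extreme points and W = -7x1 - 3x2:
  (956/57, 442/57) → W = -422/3
  (0, 222/7) → W = -666/7
  (0, 100) → W = -300

The minimum is at (0, 100). Substituting into each constraint, equality holds for (iii) and (v); the remaining constraints have slack.

(iii) and (v)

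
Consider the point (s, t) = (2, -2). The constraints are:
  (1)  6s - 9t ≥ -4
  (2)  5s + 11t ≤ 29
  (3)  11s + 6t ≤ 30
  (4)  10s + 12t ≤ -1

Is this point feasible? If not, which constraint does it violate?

(1): 30 ≥ -4 ✓
(2): -12 ≤ 29 ✓
(3): 10 ≤ 30 ✓
(4): -4 ≤ -1 ✓

feasible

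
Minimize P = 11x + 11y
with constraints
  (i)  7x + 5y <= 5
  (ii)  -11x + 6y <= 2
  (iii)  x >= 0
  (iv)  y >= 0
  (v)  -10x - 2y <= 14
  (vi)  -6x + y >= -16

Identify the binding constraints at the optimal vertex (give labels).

(iii) and (iv)

Vertices and P = 11x + 11y:
  (20/97, 69/97) → P = 979/97
  (5/7, 0) → P = 55/7
  (0, 1/3) → P = 11/3
  (0, 0) → P = 0

The minimum is at (0, 0). Substituting into each constraint, equality holds for (iii) and (iv); the remaining constraints have slack.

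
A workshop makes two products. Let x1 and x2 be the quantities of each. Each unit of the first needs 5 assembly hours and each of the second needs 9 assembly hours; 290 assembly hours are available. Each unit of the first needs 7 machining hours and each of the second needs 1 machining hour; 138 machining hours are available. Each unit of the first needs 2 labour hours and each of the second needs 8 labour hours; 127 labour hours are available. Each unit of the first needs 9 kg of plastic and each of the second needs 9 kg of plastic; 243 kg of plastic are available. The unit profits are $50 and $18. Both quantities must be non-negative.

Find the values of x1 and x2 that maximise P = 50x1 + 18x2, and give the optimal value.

x1 = 37/2, x2 = 17/2, maximum P = 1078

Extreme points and P = 50x1 + 18x2:
  (0, 0) → P = 0
  (0, 127/8) → P = 1143/4
  (138/7, 0) → P = 6900/7
  (37/2, 17/2) → P = 1078
  (89/6, 73/6) → P = 2882/3

The optimum lies where 7x1 + x2 = 138 and 9x1 + 9x2 = 243.
Solving simultaneously gives x1 = 37/2, x2 = 17/2.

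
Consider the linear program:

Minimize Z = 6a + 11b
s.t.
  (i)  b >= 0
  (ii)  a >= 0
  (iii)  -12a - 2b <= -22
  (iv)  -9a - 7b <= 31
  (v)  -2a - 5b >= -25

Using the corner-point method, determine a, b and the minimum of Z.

Vertices and Z = 6a + 11b:
  (11/6, 0) → Z = 11
  (25/2, 0) → Z = 75
  (15/14, 32/7) → Z = 397/7

a = 11/6, b = 0, minimum Z = 11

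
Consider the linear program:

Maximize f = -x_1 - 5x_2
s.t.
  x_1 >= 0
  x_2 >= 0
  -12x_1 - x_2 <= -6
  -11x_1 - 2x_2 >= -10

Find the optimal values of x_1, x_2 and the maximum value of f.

Corner points and f = -x_1 - 5x_2:
  (1/2, 0) → f = -1/2
  (10/11, 0) → f = -10/11
  (2/13, 54/13) → f = -272/13

The binding constraints are x_2 = 0 and -12x_1 - x_2 = -6.
Solving simultaneously gives x_1 = 1/2, x_2 = 0.

x_1 = 1/2, x_2 = 0, maximum f = -1/2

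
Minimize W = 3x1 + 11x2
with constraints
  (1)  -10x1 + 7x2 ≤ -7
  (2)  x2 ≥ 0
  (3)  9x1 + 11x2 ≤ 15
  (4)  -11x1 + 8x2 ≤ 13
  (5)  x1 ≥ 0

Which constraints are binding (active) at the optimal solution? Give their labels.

Feasible corners and W = 3x1 + 11x2:
  (7/10, 0) → W = 21/10
  (182/173, 87/173) → W = 1503/173
  (5/3, 0) → W = 5

The minimum is at (7/10, 0). Substituting into each constraint, equality holds for (1) and (2); the remaining constraints have slack.

(1) and (2)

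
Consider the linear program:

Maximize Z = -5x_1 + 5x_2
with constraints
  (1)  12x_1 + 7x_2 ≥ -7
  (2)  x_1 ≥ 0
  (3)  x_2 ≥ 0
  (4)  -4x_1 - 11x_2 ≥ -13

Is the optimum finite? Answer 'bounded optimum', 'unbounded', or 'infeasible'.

bounded optimum

Vertices and Z = -5x_1 + 5x_2:
  (0, 0) → Z = 0
  (0, 13/11) → Z = 65/11
  (13/4, 0) → Z = -65/4
The feasible region has finitely many vertices and no improving ray; the maximum is 65/11 at (0, 13/11).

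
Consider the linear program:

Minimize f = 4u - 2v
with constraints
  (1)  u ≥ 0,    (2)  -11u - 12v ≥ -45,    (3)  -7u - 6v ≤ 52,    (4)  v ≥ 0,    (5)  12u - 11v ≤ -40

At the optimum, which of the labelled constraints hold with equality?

(1) and (2)

Feasible corners and f = 4u - 2v:
  (0, 15/4) → f = -15/2
  (0, 40/11) → f = -80/11
  (3/53, 196/53) → f = -380/53

The minimum is at (0, 15/4). Substituting into each constraint, equality holds for (1) and (2); the remaining constraints have slack.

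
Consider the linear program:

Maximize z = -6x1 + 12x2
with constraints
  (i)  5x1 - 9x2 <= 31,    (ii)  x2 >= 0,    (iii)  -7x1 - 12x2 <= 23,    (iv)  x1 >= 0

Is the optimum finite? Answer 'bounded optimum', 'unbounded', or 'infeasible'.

From the feasible point (31/5, 0), moving in the direction (0, 1) keeps every constraint satisfied while z increases without bound.

unbounded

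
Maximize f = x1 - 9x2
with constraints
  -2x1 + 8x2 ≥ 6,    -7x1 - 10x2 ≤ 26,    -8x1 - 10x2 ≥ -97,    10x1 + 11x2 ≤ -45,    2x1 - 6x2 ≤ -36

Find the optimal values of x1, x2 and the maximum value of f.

x1 = -258/31, x2 = 100/31, maximum f = -1158/31

The feasible region is unbounded (it extends along (-10, 7), (-5, 4)), but f strictly decreases along every unbounded feasible direction, so there is no improving ray and the maximum is attained at a vertex.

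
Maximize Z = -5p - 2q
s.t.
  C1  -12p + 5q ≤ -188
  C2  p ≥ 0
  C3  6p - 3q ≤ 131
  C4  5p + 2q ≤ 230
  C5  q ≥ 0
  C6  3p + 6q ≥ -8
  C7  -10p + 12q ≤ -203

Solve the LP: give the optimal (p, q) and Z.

p = 203/10, q = 0, maximum Z = -203/2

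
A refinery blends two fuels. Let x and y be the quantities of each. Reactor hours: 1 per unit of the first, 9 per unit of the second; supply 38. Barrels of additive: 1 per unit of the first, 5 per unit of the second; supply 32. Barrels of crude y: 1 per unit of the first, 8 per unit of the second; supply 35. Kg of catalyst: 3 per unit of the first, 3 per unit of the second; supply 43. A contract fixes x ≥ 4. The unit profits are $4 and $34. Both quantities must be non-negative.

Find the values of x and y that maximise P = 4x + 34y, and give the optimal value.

The optimum lies where x + 9y = 38 and x + 8y = 35.
Solving simultaneously gives x = 11, y = 3.

x = 11, y = 3, maximum P = 146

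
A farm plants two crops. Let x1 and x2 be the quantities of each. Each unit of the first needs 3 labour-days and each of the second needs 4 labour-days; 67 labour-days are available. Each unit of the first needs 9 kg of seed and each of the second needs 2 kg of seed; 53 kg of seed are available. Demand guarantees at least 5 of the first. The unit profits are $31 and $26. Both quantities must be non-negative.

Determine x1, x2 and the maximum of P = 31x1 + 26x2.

x1 = 5, x2 = 4, maximum P = 259

Vertices and P = 31x1 + 26x2:
  (53/9, 0) → P = 1643/9
  (5, 0) → P = 155
  (5, 4) → P = 259

The binding constraints are 9x1 + 2x2 = 53 and x1 = 5.
Solving simultaneously gives x1 = 5, x2 = 4.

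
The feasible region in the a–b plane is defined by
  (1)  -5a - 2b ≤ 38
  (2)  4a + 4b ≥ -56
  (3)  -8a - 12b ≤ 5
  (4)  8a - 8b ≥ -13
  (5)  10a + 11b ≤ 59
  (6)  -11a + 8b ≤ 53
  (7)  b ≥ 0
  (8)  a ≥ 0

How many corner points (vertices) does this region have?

4

The feasible vertices (each the meet of two boundaries and inside every other half-plane) are:
  (47/24, 43/12)
  (0, 13/8)
  (59/10, 0)
  (0, 0)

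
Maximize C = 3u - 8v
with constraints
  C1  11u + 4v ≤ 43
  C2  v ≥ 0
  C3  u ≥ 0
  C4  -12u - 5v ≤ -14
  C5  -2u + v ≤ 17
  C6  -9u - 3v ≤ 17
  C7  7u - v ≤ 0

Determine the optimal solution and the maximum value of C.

The binding constraints are -12u - 5v = -14 and 7u - v = 0.
Solving simultaneously gives u = 14/47, v = 98/47.

u = 14/47, v = 98/47, maximum C = -742/47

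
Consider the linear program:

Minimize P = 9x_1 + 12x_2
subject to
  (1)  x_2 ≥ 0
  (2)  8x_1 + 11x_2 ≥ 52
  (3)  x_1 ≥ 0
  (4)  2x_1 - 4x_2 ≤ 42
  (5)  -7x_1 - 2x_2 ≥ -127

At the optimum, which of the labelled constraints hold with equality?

(2) and (3)

Vertices and P = 9x_1 + 12x_2:
  (13/2, 0) → P = 117/2
  (127/7, 0) → P = 1143/7
  (0, 52/11) → P = 624/11
  (0, 127/2) → P = 762

The minimum is at (0, 52/11). Substituting into each constraint, equality holds for (2) and (3); the remaining constraints have slack.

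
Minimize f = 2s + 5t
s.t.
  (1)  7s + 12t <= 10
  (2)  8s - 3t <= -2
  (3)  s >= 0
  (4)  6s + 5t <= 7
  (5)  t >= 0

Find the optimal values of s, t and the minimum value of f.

Extreme points and f = 2s + 5t:
  (2/39, 94/117) → f = 482/117
  (0, 5/6) → f = 25/6
  (0, 2/3) → f = 10/3

The optimum lies where 8s - 3t = -2 and s = 0.
Solving simultaneously gives s = 0, t = 2/3.

s = 0, t = 2/3, minimum f = 10/3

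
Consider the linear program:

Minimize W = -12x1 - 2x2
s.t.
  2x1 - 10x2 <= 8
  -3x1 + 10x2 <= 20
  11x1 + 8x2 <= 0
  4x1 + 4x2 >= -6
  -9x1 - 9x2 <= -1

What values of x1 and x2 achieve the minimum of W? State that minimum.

Corner points and W = -12x1 - 2x2:
  (-80/67, 110/67) → W = 740/67
  (-170/117, 61/39) → W = 186/13
  (-8/27, 11/27) → W = 74/27

The optimum lies where 11x1 + 8x2 = 0 and -9x1 - 9x2 = -1.
Solving simultaneously gives x1 = -8/27, x2 = 11/27.

x1 = -8/27, x2 = 11/27, minimum W = 74/27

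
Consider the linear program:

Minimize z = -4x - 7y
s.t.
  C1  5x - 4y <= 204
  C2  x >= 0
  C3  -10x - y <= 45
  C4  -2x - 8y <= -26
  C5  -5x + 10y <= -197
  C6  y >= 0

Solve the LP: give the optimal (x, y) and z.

x = 626/15, y = 7/6, minimum z = -1751/10

Vertices and z = -4x - 7y:
  (626/15, 7/6) → z = -1751/10
  (204/5, 0) → z = -816/5
  (197/5, 0) → z = -788/5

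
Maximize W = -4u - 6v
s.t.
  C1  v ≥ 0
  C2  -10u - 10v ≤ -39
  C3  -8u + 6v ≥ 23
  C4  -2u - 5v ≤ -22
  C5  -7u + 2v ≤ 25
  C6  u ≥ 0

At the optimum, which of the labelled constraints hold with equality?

C4 and C6

Vertices and W = -4u - 6v:
  (17/52, 111/26) → W = -350/13
  (0, 22/5) → W = -132/5
  (0, 25/2) → W = -75
The feasible region is unbounded (it extends along (2, 7), (3, 4)), but W strictly decreases along every unbounded feasible direction, so there is no improving ray and the maximum is attained at a vertex.

The maximum is at (0, 22/5). Substituting into each constraint, equality holds for C4 and C6; the remaining constraints have slack.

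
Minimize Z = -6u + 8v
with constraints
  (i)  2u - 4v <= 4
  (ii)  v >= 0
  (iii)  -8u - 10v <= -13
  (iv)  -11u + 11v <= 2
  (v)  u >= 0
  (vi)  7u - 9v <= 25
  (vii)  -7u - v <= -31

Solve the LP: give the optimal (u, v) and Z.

u = 32/5, v = 11/5, minimum Z = -104/5

Extreme points and Z = -6u + 8v:
  (32/5, 11/5) → Z = -104/5
  (64/15, 17/15) → Z = -248/15
  (339/88, 355/88) → Z = 403/44
The feasible region is unbounded (it extends along (9, 7), (1, 1)), but Z strictly increases along every unbounded feasible direction, so there is no improving ray and the minimum is attained at a vertex.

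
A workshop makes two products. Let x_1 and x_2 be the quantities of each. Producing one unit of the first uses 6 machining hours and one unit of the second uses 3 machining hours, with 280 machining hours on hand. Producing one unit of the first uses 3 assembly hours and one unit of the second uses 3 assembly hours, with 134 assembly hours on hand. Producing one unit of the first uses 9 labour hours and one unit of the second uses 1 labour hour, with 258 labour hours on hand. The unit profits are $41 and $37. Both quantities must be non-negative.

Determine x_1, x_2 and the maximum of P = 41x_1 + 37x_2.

Vertices and P = 41x_1 + 37x_2:
  (0, 0) → P = 0
  (0, 134/3) → P = 4958/3
  (86/3, 0) → P = 3526/3
  (80/3, 18) → P = 5278/3

The binding constraints are 3x_1 + 3x_2 = 134 and 9x_1 + x_2 = 258.
Solving simultaneously gives x_1 = 80/3, x_2 = 18.

x_1 = 80/3, x_2 = 18, maximum P = 5278/3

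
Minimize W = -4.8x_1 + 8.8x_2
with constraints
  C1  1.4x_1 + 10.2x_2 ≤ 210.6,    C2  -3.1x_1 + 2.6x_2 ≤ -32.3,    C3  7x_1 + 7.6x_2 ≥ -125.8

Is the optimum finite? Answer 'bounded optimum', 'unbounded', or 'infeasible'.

From the feasible point (43851/1763, 30382/1763), moving in the direction (7.6, -7) keeps every constraint satisfied while W decreases without bound.

unbounded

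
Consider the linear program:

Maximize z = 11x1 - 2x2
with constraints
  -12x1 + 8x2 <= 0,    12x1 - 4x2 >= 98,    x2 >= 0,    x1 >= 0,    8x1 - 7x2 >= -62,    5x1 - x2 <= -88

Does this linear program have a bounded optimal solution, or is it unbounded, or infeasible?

infeasible

The boundaries -12x1 + 8x2 = 0 and 12x1 - 4x2 = 98 meet at (49/3, 49/2), but that point violates 5x1 - x2 ≤ -88. Every candidate vertex is excluded by some other constraint, so the feasible region is empty.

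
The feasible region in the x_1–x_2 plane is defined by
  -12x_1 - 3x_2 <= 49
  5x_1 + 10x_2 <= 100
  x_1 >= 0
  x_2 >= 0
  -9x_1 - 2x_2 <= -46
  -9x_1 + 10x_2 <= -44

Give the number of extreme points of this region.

Of the 15 pairwise boundary intersections, those satisfying every inequality are:
  (20, 0)
  (72/7, 34/7)
  (46/9, 0)
  (137/27, 1/6)

4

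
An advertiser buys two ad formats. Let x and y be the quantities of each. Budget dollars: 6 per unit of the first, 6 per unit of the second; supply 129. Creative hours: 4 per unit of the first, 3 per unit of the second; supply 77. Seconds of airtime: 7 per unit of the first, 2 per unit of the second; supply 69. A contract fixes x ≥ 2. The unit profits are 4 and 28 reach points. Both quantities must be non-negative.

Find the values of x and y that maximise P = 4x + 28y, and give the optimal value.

Feasible corners and P = 4x + 28y:
  (69/7, 0) → P = 276/7
  (2, 0) → P = 8
  (26/5, 163/10) → P = 2386/5
  (2, 39/2) → P = 554

At the optimal vertex, 6x + 6y = 129 and x = 2.
Solving simultaneously gives x = 2, y = 39/2.

x = 2, y = 39/2, maximum P = 554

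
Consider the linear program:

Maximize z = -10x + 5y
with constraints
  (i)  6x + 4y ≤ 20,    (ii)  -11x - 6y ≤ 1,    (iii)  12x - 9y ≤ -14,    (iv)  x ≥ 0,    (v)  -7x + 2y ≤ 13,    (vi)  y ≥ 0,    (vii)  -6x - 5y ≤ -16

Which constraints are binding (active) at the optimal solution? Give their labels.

(i) and (iv)

Feasible corners and z = -10x + 5y:
  (62/51, 54/17) → z = 190/51
  (0, 5) → z = 25
  (37/57, 46/19) → z = 320/57
  (0, 16/5) → z = 16

The maximum is at (0, 5). Substituting into each constraint, equality holds for (i) and (iv); the remaining constraints have slack.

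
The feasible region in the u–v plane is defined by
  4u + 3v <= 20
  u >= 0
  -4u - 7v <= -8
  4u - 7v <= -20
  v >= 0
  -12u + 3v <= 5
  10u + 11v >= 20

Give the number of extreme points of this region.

The feasible vertices (each the meet of two boundaries and inside every other half-plane) are:
  (2, 4)
  (15/16, 65/12)
  (25/72, 55/18)

3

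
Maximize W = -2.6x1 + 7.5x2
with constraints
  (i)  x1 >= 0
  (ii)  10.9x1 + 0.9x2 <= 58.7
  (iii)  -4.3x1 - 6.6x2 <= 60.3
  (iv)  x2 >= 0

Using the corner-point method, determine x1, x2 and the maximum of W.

x1 = 0, x2 = 587/9, maximum W = 2935/6

Feasible corners and W = -2.6x1 + 7.5x2:
  (0, 587/9) → W = 2935/6
  (0, 0) → W = 0
  (587/109, 0) → W = -7631/545

At the optimal vertex, x1 = 0 and 10.9x1 + 0.9x2 = 58.7.
Solving simultaneously gives x1 = 0, x2 = 587/9.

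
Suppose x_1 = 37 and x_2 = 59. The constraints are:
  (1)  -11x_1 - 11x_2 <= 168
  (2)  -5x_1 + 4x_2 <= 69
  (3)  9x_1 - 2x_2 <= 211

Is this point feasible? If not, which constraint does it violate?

not feasible — violates (3)

Constraint (3): 9x_1 - 2x_2 = 215, which is not ≤ 211. All other constraints are satisfied.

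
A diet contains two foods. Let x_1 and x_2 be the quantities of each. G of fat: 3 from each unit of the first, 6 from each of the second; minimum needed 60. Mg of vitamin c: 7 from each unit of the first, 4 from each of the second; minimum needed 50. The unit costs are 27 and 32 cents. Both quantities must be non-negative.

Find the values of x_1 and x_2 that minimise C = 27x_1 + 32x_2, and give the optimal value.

Vertices and C = 27x_1 + 32x_2:
  (0, 25/2) → C = 400
  (20, 0) → C = 540
  (2, 9) → C = 342
The feasible region is unbounded (it extends along (0, 1), (1, 0)), but C strictly increases along every unbounded feasible direction, so there is no improving ray and the minimum is attained at a vertex.

The optimum lies where 3x_1 + 6x_2 = 60 and 7x_1 + 4x_2 = 50.
Solving simultaneously gives x_1 = 2, x_2 = 9.

x_1 = 2, x_2 = 9, minimum C = 342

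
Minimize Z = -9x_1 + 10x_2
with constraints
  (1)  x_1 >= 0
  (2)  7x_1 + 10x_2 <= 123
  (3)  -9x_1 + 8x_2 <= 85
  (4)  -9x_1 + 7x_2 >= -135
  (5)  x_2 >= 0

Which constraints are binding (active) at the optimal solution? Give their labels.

Corner points and Z = -9x_1 + 10x_2:
  (0, 85/8) → Z = 425/4
  (0, 0) → Z = 0
  (67/73, 851/73) → Z = 7907/73
  (2211/139, 162/139) → Z = -18279/139
  (15, 0) → Z = -135

The minimum is at (15, 0). Substituting into each constraint, equality holds for (4) and (5); the remaining constraints have slack.

(4) and (5)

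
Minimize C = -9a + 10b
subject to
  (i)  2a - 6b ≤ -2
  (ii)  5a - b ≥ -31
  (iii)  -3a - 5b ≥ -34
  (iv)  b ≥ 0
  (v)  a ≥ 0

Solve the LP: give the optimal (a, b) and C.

Extreme points and C = -9a + 10b:
  (97/14, 37/14) → C = -503/14
  (0, 1/3) → C = 10/3
  (0, 34/5) → C = 68

a = 97/14, b = 37/14, minimum C = -503/14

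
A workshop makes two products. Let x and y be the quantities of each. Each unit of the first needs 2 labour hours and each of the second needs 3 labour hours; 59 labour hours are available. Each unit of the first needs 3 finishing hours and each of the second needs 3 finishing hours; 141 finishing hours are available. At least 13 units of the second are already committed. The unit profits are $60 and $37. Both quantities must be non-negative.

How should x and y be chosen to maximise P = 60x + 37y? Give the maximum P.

x = 10, y = 13, maximum P = 1081

Vertices and P = 60x + 37y:
  (0, 59/3) → P = 2183/3
  (0, 13) → P = 481
  (10, 13) → P = 1081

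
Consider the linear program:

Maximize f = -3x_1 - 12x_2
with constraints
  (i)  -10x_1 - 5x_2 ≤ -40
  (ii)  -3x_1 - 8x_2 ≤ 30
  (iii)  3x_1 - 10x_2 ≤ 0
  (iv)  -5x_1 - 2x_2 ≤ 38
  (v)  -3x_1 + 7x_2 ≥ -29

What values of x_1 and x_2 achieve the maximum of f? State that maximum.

Vertices and f = -3x_1 - 12x_2:
  (80/23, 24/23) → f = -528/23
  (-54, 116) → f = -1230
  (290/9, 29/3) → f = -638/3
The feasible region is unbounded (it extends along (7, 3), (-2, 5)), but f strictly decreases along every unbounded feasible direction, so there is no improving ray and the maximum is attained at a vertex.

The optimum lies where -10x_1 - 5x_2 = -40 and 3x_1 - 10x_2 = 0.
Solving simultaneously gives x_1 = 80/23, x_2 = 24/23.

x_1 = 80/23, x_2 = 24/23, maximum f = -528/23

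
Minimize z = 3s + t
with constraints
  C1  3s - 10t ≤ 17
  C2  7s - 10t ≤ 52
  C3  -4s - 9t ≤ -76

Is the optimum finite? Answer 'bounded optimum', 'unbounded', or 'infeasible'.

From the feasible point (1228/103, 324/103), moving in the direction (-9, 4) keeps every constraint satisfied while z decreases without bound.

unbounded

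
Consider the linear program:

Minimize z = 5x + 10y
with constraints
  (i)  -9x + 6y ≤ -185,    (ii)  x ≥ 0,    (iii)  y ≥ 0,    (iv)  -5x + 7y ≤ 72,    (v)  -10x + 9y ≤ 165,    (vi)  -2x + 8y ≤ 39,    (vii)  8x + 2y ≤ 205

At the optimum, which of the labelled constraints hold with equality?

Corner points and z = 5x + 10y:
  (185/9, 0) → z = 925/9
  (800/33, 365/66) → z = 5825/33
  (205/8, 0) → z = 1025/8

The minimum is at (185/9, 0). Substituting into each constraint, equality holds for (i) and (iii); the remaining constraints have slack.

(i) and (iii)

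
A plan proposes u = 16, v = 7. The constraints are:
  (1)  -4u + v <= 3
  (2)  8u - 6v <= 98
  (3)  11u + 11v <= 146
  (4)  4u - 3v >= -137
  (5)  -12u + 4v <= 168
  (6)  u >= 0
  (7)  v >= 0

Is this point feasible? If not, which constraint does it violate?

not feasible — violates (3)

Constraint (3): 11u + 11v = 253, which is not ≤ 146. All other constraints are satisfied.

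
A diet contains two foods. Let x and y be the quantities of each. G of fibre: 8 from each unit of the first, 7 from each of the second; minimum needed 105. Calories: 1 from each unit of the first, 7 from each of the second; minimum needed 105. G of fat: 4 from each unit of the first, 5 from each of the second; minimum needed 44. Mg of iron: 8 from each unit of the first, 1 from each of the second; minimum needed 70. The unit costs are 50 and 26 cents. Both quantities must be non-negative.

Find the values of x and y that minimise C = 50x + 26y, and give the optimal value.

x = 7, y = 14, minimum C = 714

Feasible corners and C = 50x + 26y:
  (0, 70) → C = 1820
  (105, 0) → C = 5250
  (7, 14) → C = 714
The feasible region is unbounded (it extends along (0, 1), (1, 0)), but C strictly increases along every unbounded feasible direction, so there is no improving ray and the minimum is attained at a vertex.

The binding constraints are x + 7y = 105 and 8x + y = 70.
Solving simultaneously gives x = 7, y = 14.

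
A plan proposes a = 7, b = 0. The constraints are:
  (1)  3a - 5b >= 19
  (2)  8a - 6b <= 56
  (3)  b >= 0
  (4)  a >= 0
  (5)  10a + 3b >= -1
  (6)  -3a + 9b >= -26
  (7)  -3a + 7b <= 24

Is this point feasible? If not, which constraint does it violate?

feasible

(1): 21 ≥ 19 ✓
(2): 56 ≤ 56 ✓
(3): 0 ≥ 0 ✓
(4): 7 ≥ 0 ✓
(5): 70 ≥ -1 ✓
(6): -21 ≥ -26 ✓
(7): -21 ≤ 24 ✓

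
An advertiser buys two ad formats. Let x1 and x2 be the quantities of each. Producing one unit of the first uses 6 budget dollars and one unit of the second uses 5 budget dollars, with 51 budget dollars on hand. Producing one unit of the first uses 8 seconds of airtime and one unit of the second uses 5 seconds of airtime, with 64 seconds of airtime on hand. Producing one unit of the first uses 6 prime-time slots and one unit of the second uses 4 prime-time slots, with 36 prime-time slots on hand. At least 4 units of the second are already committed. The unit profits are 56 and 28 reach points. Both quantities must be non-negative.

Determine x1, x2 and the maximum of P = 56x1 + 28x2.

Feasible corners and P = 56x1 + 28x2:
  (0, 9) → P = 252
  (0, 4) → P = 112
  (10/3, 4) → P = 896/3

The binding constraints are 6x1 + 4x2 = 36 and x2 = 4.
Solving simultaneously gives x1 = 10/3, x2 = 4.

x1 = 10/3, x2 = 4, maximum P = 896/3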